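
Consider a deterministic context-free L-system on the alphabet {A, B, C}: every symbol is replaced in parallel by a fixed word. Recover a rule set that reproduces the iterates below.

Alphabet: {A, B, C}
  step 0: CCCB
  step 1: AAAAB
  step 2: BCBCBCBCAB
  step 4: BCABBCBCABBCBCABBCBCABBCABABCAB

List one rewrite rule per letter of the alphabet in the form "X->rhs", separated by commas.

  step 1 ⇒ step 2: AAAAB ⇒ BC·BC·BC·BC·AB
    A ↦ BC
    B ↦ AB
  step 0 ⇒ step 1: CCCB ⇒ A·A·A·AB
    C ↦ A

A->BC, B->AB, C->A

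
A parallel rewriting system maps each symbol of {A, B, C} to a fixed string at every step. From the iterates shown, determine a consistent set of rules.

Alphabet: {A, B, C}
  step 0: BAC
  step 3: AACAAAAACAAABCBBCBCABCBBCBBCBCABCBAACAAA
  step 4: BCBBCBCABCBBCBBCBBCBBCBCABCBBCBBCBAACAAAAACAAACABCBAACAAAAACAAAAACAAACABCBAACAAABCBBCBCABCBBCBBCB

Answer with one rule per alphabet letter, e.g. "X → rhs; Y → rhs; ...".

A->BCB, B->AA, C->CA

  step 3 ⇒ step 4: AACAAAAACAAABCBBCBCABCBBCBBCBCABCBAACAAA ⇒ BCB·BCB·CA·BCB·BCB·BCB·BCB·BCB·CA·BCB·BCB·BCB·AA·CA·AA·AA·CA·AA·CA·BCB·AA·CA·AA·AA·CA·AA·AA·CA·AA·CA·BCB·AA·CA·AA·BCB·BCB·CA·BCB·BCB·BCB
    A ↦ BCB
    B ↦ AA
    C ↦ CA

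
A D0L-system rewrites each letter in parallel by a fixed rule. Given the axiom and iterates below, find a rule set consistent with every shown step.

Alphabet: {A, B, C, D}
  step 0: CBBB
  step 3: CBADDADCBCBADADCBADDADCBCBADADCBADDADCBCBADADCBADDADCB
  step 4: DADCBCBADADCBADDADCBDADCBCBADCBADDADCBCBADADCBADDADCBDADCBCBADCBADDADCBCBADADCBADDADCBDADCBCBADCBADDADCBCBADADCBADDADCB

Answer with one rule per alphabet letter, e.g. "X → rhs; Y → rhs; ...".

  step 3 ⇒ step 4: CBADDADCBCBADADCBADDADCBCBADADCBADDADCBCBADADCBADDADCB ⇒ DA·DCB·CB·AD·AD·CB·AD·DA·DCB·DA·DCB·CB·AD·CB·AD·DA·DCB·CB·AD·AD·CB·AD·DA·DCB·DA·DCB·CB·AD·CB·AD·DA·DCB·CB·AD·AD·CB·AD·DA·DCB·DA·DCB·CB·AD·CB·AD·DA·DCB·CB·AD·AD·CB·AD·DA·DCB
    A ↦ CB
    B ↦ DCB
    C ↦ DA
    D ↦ AD

A->CB, B->DCB, C->DA, D->AD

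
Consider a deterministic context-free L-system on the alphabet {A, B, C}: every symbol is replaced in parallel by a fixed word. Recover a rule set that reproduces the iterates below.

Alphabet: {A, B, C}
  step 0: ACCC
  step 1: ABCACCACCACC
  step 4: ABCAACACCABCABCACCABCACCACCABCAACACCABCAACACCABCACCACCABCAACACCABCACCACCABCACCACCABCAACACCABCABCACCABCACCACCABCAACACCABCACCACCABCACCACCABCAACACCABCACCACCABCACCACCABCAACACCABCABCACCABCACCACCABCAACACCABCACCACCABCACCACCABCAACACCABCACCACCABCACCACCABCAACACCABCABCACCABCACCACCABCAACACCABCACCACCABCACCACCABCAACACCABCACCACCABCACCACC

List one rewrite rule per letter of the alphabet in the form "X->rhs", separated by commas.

A->ABC, B->AAC, C->ACC

  step 0 ⇒ step 1: ACCC ⇒ ABC·ACC·ACC·ACC
    A ↦ ABC
    C ↦ ACC
    B ↦ AAC  (constrained at step 1)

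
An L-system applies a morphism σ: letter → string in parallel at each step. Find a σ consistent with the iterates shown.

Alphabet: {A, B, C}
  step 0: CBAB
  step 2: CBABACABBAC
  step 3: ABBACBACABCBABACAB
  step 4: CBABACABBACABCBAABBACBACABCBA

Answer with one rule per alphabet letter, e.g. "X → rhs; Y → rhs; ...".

A->C, B->BA, C->AB

  step 3 ⇒ step 4: ABBACBACABCBABACAB ⇒ C·BA·BA·C·AB·BA·C·AB·C·BA·AB·BA·C·BA·C·AB·C·BA
    A ↦ C
    B ↦ BA
    C ↦ AB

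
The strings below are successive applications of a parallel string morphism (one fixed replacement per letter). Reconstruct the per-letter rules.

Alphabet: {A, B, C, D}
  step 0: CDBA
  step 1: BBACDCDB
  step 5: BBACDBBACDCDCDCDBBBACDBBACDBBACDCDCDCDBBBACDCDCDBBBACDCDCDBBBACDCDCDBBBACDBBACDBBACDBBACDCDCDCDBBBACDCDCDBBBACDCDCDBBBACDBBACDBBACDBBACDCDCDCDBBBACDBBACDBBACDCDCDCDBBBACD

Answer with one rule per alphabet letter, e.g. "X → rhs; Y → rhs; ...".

A->B, B->CD, C->BB, D->ACD

  step 0 ⇒ step 1: CDBA ⇒ BB·ACD·CD·B
    A ↦ B
    B ↦ CD
    C ↦ BB
    D ↦ ACD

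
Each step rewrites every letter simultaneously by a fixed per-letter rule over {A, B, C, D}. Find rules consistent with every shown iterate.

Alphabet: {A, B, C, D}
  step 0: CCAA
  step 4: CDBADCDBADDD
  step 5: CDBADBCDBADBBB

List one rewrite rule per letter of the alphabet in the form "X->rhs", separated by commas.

  step 4 ⇒ step 5: CDBADCDBADDD ⇒ CD·B·A·D·B·CD·B·A·D·B·B·B
    A ↦ D
    B ↦ A
    C ↦ CD
    D ↦ B

A->D, B->A, C->CD, D->B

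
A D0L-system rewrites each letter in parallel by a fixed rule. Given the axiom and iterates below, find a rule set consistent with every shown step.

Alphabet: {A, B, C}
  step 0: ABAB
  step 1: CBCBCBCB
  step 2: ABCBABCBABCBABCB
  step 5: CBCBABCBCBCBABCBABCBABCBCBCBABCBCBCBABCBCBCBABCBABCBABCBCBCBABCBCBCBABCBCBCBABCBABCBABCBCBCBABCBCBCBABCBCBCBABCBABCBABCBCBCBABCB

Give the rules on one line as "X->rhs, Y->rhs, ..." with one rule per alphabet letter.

A->CB, B->CB, C->AB

  step 1 ⇒ step 2: CBCBCBCB ⇒ AB·CB·AB·CB·AB·CB·AB·CB
    B ↦ CB
    C ↦ AB
  step 0 ⇒ step 1: ABAB ⇒ CB·CB·CB·CB
    A ↦ CB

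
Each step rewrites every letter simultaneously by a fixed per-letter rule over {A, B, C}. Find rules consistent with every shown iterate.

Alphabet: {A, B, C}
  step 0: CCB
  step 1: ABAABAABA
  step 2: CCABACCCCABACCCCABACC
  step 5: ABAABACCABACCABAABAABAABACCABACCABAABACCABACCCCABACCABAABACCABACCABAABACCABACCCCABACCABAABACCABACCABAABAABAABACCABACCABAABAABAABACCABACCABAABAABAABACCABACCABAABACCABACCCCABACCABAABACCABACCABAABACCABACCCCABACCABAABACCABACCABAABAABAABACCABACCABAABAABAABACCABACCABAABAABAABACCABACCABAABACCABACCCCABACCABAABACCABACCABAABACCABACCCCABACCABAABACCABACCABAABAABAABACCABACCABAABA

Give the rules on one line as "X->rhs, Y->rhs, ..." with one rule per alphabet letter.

A->CC, B->ABA, C->ABA

  step 1 ⇒ step 2: ABAABAABA ⇒ CC·ABA·CC·CC·ABA·CC·CC·ABA·CC
    A ↦ CC
    B ↦ ABA
  step 0 ⇒ step 1: CCB ⇒ ABA·ABA·ABA
    C ↦ ABA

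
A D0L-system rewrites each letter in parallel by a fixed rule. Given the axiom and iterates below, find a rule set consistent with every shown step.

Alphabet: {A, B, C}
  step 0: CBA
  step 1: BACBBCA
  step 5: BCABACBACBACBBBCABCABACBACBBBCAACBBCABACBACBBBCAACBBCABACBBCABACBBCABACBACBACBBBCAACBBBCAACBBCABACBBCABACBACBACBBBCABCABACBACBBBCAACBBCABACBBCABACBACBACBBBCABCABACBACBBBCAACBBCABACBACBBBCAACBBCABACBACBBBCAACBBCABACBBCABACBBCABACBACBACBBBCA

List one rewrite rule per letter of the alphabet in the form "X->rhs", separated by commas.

  step 0 ⇒ step 1: CBA ⇒ B·ACB·BCA
    A ↦ BCA
    B ↦ ACB
    C ↦ B

A->BCA, B->ACB, C->B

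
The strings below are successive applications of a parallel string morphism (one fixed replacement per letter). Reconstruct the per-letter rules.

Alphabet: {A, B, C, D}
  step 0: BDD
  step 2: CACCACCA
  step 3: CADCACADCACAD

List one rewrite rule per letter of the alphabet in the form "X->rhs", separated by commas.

  step 2 ⇒ step 3: CACCACCA ⇒ CA·D·CA·CA·D·CA·CA·D
    A ↦ D
    C ↦ CA
    B ↦ C  (constrained at step 0)
    D ↦ BC  (constrained at step 0)

A->D, B->C, C->CA, D->BC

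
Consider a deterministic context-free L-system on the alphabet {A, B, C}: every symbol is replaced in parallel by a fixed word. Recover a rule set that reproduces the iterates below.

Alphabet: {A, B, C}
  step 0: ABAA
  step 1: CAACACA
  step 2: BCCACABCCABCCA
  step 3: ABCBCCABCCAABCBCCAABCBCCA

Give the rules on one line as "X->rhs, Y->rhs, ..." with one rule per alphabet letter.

A->CA, B->A, C->BC

  step 2 ⇒ step 3: BCCACABCCABCCA ⇒ A·BC·BC·CA·BC·CA·A·BC·BC·CA·A·BC·BC·CA
    A ↦ CA
    B ↦ A
    C ↦ BC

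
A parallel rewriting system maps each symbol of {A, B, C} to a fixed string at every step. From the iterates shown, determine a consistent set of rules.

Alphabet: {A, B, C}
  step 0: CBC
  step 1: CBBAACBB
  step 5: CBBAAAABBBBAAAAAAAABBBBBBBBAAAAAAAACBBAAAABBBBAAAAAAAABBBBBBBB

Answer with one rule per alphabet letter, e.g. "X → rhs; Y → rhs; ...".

  step 0 ⇒ step 1: CBC ⇒ CBB·AA·CBB
    B ↦ AA
    C ↦ CBB
    A ↦ B  (constrained at step 1)

A->B, B->AA, C->CBB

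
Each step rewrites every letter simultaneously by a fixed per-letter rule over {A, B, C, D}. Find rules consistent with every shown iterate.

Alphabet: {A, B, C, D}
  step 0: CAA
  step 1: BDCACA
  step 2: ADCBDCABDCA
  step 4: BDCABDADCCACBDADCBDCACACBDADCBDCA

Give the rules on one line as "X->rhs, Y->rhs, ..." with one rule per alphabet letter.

  step 1 ⇒ step 2: BDCACA ⇒ AD·C·BD·CA·BD·CA
    A ↦ CA
    B ↦ AD
    C ↦ BD
    D ↦ C

A->CA, B->AD, C->BD, D->C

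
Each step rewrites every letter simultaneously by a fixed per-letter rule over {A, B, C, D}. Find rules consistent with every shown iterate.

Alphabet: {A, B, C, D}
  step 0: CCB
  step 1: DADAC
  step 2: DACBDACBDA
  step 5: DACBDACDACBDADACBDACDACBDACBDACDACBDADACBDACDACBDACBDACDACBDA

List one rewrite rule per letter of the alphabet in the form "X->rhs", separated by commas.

A->CB, B->C, C->DA, D->DA

  step 1 ⇒ step 2: DADAC ⇒ DA·CB·DA·CB·DA
    A ↦ CB
    C ↦ DA
    D ↦ DA
  step 0 ⇒ step 1: CCB ⇒ DA·DA·C
    B ↦ C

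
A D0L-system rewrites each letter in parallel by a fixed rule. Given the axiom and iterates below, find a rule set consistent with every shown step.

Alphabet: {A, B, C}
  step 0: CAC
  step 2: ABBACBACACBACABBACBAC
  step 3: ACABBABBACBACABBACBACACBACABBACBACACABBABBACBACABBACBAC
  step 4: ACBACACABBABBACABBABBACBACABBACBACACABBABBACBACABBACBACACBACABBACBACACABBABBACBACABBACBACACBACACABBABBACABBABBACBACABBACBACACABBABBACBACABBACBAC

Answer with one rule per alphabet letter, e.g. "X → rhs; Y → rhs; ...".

  step 3 ⇒ step 4: ACABBABBACBACABBACBACACBACABBACBACACABBABBACBACABBACBAC ⇒ AC·BAC·AC·ABB·ABB·AC·ABB·ABB·AC·BAC·ABB·AC·BAC·AC·ABB·ABB·AC·BAC·ABB·AC·BAC·AC·BAC·ABB·AC·BAC·AC·ABB·ABB·AC·BAC·ABB·AC·BAC·AC·BAC·AC·ABB·ABB·AC·ABB·ABB·AC·BAC·ABB·AC·BAC·AC·ABB·ABB·AC·BAC·ABB·AC·BAC
    A ↦ AC
    B ↦ ABB
    C ↦ BAC

A->AC, B->ABB, C->BAC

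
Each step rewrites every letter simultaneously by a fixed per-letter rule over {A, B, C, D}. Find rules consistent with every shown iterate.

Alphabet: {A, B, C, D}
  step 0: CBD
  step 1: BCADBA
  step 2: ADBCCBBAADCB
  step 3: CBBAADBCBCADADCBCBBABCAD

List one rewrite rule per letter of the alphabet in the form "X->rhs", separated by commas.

  step 2 ⇒ step 3: ADBCCBBAADCB ⇒ CB·BA·AD·BC·BC·AD·AD·CB·CB·BA·BC·AD
    A ↦ CB
    B ↦ AD
    C ↦ BC
    D ↦ BA

A->CB, B->AD, C->BC, D->BA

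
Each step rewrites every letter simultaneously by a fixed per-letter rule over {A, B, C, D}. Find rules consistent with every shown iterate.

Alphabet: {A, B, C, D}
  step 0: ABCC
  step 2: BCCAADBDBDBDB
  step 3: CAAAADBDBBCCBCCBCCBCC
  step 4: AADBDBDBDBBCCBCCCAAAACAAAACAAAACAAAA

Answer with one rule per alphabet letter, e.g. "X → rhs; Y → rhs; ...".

A->DB, B->C, C->AA, D->BC

  step 3 ⇒ step 4: CAAAADBDBBCCBCCBCCBCC ⇒ AA·DB·DB·DB·DB·BC·C·BC·C·C·AA·AA·C·AA·AA·C·AA·AA·C·AA·AA
    A ↦ DB
    B ↦ C
    C ↦ AA
    D ↦ BC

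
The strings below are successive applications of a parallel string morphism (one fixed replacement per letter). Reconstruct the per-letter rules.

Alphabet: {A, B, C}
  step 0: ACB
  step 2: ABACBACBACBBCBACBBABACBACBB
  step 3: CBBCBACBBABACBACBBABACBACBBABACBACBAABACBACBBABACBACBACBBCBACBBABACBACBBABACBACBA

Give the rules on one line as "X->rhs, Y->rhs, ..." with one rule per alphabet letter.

  step 2 ⇒ step 3: ABACBACBACBBCBACBBABACBACBB ⇒ CBB·CBA·CBB·ABA·CBA·CBB·ABA·CBA·CBB·ABA·CBA·CBA·ABA·CBA·CBB·ABA·CBA·CBA·CBB·CBA·CBB·ABA·CBA·CBB·ABA·CBA·CBA
    A ↦ CBB
    B ↦ CBA
    C ↦ ABA

A->CBB, B->CBA, C->ABA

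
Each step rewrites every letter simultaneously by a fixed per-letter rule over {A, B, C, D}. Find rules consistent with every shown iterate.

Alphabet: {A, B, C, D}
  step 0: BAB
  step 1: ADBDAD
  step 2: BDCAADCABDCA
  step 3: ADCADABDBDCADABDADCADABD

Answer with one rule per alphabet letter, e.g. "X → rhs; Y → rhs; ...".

A->BD, B->AD, C->DA, D->CA

  step 2 ⇒ step 3: BDCAADCABDCA ⇒ AD·CA·DA·BD·BD·CA·DA·BD·AD·CA·DA·BD
    A ↦ BD
    B ↦ AD
    C ↦ DA
    D ↦ CA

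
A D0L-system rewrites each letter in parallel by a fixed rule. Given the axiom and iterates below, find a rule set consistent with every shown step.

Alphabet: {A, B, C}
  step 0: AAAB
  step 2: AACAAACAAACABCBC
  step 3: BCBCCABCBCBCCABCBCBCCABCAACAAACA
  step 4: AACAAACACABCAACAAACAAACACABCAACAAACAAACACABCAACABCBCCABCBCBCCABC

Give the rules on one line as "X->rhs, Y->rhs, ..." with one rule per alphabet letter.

  step 3 ⇒ step 4: BCBCCABCBCBCCABCBCBCCABCAACAAACA ⇒ AA·CA·AA·CA·CA·BC·AA·CA·AA·CA·AA·CA·CA·BC·AA·CA·AA·CA·AA·CA·CA·BC·AA·CA·BC·BC·CA·BC·BC·BC·CA·BC
    A ↦ BC
    B ↦ AA
    C ↦ CA

A->BC, B->AA, C->CA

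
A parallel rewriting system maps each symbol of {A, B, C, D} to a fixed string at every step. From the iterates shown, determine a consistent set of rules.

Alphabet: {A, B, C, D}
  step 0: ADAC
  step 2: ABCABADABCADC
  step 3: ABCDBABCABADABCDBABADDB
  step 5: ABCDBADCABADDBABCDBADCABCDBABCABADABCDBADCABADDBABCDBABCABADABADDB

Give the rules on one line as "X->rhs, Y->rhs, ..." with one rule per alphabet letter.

A->AB, B->C, C->DB, D->AD

  step 2 ⇒ step 3: ABCABADABCADC ⇒ AB·C·DB·AB·C·AB·AD·AB·C·DB·AB·AD·DB
    A ↦ AB
    B ↦ C
    C ↦ DB
    D ↦ AD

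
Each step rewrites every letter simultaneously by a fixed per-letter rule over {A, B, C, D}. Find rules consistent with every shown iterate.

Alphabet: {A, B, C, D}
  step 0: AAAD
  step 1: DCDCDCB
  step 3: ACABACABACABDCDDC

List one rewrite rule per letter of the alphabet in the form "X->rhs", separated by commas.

  step 0 ⇒ step 1: AAAD ⇒ DC·DC·DC·B
    A ↦ DC
    D ↦ B
    B ↦ ACA  (constrained at step 1)
    C ↦ D  (constrained at step 1)

A->DC, B->ACA, C->D, D->B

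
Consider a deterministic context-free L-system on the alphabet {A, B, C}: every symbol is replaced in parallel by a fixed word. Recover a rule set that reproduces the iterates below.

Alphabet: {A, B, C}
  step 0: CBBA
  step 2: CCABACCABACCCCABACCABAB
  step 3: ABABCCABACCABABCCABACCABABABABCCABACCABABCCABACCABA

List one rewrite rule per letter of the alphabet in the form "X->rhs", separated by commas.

A->CC, B->ABA, C->AB

  step 2 ⇒ step 3: CCABACCABACCCCABACCABAB ⇒ AB·AB·CC·ABA·CC·AB·AB·CC·ABA·CC·AB·AB·AB·AB·CC·ABA·CC·AB·AB·CC·ABA·CC·ABA
    A ↦ CC
    B ↦ ABA
    C ↦ AB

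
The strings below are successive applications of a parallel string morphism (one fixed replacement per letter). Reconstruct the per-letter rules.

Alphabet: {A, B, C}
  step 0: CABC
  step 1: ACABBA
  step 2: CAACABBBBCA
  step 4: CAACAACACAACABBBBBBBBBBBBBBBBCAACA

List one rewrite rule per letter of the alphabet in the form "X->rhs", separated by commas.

  step 1 ⇒ step 2: ACABBA ⇒ CA·A·CA·BB·BB·CA
    A ↦ CA
    B ↦ BB
    C ↦ A

A->CA, B->BB, C->A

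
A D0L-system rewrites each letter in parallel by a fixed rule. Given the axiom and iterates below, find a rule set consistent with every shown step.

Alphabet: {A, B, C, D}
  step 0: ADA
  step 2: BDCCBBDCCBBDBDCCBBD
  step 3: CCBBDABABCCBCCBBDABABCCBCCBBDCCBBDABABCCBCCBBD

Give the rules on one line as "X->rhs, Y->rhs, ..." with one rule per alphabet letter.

A->DBD, B->CCB, C->AB, D->BD

  step 2 ⇒ step 3: BDCCBBDCCBBDBDCCBBD ⇒ CCB·BD·AB·AB·CCB·CCB·BD·AB·AB·CCB·CCB·BD·CCB·BD·AB·AB·CCB·CCB·BD
    B ↦ CCB
    C ↦ AB
    D ↦ BD
    A ↦ DBD  (constrained at step 0)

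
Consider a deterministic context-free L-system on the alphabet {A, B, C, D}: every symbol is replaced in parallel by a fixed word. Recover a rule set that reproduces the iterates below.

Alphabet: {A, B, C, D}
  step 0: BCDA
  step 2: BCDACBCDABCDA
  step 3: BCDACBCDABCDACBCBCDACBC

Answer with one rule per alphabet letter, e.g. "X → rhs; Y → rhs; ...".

A->C, B->BC, C->DA, D->CB

  step 2 ⇒ step 3: BCDACBCDABCDA ⇒ BC·DA·CB·C·DA·BC·DA·CB·C·BC·DA·CB·C
    A ↦ C
    B ↦ BC
    C ↦ DA
    D ↦ CB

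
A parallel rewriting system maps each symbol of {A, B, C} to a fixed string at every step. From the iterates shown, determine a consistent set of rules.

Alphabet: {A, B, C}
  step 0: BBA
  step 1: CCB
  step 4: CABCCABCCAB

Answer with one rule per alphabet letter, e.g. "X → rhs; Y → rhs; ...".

  step 0 ⇒ step 1: BBA ⇒ C·C·B
    A ↦ B
    B ↦ C
    C ↦ CA  (constrained at step 1)

A->B, B->C, C->CA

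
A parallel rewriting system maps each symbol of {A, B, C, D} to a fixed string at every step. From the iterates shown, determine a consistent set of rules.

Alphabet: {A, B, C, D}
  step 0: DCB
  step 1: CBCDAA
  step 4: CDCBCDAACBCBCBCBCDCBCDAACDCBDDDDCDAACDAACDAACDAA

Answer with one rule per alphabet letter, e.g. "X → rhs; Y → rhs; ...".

  step 0 ⇒ step 1: DCB ⇒ CB·CD·AA
    B ↦ AA
    C ↦ CD
    D ↦ CB
    A ↦ DD  (constrained at step 1)

A->DD, B->AA, C->CD, D->CB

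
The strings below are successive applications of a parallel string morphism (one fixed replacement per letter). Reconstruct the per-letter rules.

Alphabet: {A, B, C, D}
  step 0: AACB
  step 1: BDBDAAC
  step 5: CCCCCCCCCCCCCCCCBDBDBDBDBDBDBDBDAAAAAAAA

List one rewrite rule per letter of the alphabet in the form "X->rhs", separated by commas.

  step 0 ⇒ step 1: AACB ⇒ BD·BD·AA·C
    A ↦ BD
    B ↦ C
    C ↦ AA
    D ↦ C  (constrained at step 1)

A->BD, B->C, C->AA, D->C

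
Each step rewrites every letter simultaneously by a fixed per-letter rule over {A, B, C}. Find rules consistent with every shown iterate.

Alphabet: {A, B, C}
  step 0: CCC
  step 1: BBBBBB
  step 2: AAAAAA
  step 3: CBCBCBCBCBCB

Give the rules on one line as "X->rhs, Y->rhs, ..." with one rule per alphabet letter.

  step 2 ⇒ step 3: AAAAAA ⇒ CB·CB·CB·CB·CB·CB
    A ↦ CB
  step 1 ⇒ step 2: BBBBBB ⇒ A·A·A·A·A·A
    B ↦ A
  step 0 ⇒ step 1: CCC ⇒ BB·BB·BB
    C ↦ BB

A->CB, B->A, C->BB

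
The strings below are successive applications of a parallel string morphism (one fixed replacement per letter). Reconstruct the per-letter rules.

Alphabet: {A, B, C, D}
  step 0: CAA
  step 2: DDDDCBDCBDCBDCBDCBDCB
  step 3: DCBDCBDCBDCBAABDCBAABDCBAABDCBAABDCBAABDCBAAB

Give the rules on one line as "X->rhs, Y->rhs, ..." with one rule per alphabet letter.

A->DDD, B->AB, C->A, D->DCB

  step 2 ⇒ step 3: DDDDCBDCBDCBDCBDCBDCB ⇒ DCB·DCB·DCB·DCB·A·AB·DCB·A·AB·DCB·A·AB·DCB·A·AB·DCB·A·AB·DCB·A·AB
    B ↦ AB
    C ↦ A
    D ↦ DCB
    A ↦ DDD  (constrained at step 0)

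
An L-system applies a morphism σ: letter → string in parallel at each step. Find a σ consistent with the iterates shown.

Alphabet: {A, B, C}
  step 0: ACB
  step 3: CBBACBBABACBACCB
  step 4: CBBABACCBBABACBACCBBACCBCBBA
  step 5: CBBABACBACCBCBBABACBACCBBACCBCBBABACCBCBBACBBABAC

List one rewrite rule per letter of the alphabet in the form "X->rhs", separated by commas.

  step 4 ⇒ step 5: CBBABACCBBABACBACCBBACCBCBBA ⇒ CB·BA·BA·C·BA·C·CB·CB·BA·BA·C·BA·C·CB·BA·C·CB·CB·BA·BA·C·CB·CB·BA·CB·BA·BA·C
    A ↦ C
    B ↦ BA
    C ↦ CB

A->C, B->BA, C->CB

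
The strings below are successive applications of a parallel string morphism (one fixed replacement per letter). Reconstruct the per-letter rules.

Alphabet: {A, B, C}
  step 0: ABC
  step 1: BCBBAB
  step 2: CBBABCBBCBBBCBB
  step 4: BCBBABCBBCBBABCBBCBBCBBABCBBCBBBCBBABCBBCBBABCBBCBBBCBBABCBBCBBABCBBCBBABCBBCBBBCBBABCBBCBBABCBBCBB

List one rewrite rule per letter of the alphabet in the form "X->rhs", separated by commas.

  step 1 ⇒ step 2: BCBBAB ⇒ CBB·AB·CBB·CBB·B·CBB
    A ↦ B
    B ↦ CBB
    C ↦ AB

A->B, B->CBB, C->AB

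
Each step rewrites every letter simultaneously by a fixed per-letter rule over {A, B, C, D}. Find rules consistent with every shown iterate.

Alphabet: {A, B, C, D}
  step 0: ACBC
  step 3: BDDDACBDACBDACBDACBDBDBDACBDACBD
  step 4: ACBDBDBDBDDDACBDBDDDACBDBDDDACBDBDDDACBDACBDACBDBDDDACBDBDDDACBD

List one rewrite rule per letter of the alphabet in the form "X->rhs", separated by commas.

  step 3 ⇒ step 4: BDDDACBDACBDACBDACBDBDBDACBDACBD ⇒ AC·BD·BD·BD·BD·DD·AC·BD·BD·DD·AC·BD·BD·DD·AC·BD·BD·DD·AC·BD·AC·BD·AC·BD·BD·DD·AC·BD·BD·DD·AC·BD
    A ↦ BD
    B ↦ AC
    C ↦ DD
    D ↦ BD

A->BD, B->AC, C->DD, D->BD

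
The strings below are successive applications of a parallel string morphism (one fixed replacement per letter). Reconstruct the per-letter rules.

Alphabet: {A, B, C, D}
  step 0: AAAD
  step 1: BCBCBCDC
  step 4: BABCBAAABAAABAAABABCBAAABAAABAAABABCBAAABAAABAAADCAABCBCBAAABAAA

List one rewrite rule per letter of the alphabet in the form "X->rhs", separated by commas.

  step 0 ⇒ step 1: AAAD ⇒ BC·BC·BC·DC
    A ↦ BC
    D ↦ DC
    B ↦ BA  (constrained at step 1)
    C ↦ AA  (constrained at step 1)

A->BC, B->BA, C->AA, D->DC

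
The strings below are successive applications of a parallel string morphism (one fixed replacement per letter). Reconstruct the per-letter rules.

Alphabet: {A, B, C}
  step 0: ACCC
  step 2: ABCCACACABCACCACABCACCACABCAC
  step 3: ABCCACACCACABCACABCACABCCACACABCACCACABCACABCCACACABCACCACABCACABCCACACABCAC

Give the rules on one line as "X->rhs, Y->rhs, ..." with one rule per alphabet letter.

  step 2 ⇒ step 3: ABCCACACABCACCACABCACCACABCAC ⇒ AB·CCA·CAC·CAC·AB·CAC·AB·CAC·AB·CCA·CAC·AB·CAC·CAC·AB·CAC·AB·CCA·CAC·AB·CAC·CAC·AB·CAC·AB·CCA·CAC·AB·CAC
    A ↦ AB
    B ↦ CCA
    C ↦ CAC

A->AB, B->CCA, C->CAC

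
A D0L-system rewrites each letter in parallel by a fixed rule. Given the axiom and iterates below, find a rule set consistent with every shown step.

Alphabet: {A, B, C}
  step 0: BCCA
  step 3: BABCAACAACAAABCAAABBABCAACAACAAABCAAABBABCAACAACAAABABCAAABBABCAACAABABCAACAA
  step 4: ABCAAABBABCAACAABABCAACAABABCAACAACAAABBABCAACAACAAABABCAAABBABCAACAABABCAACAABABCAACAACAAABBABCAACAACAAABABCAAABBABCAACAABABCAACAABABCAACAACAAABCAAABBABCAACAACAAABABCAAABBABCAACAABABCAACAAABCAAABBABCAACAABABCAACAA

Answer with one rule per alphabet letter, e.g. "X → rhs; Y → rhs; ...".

  step 3 ⇒ step 4: BABCAACAACAAABCAAABBABCAACAACAAABCAAABBABCAACAACAAABABCAAABBABCAACAABABCAACAA ⇒ AB·CAA·AB·BAB·CAA·CAA·BAB·CAA·CAA·BAB·CAA·CAA·CAA·AB·BAB·CAA·CAA·CAA·AB·AB·CAA·AB·BAB·CAA·CAA·BAB·CAA·CAA·BAB·CAA·CAA·CAA·AB·BAB·CAA·CAA·CAA·AB·AB·CAA·AB·BAB·CAA·CAA·BAB·CAA·CAA·BAB·CAA·CAA·CAA·AB·CAA·AB·BAB·CAA·CAA·CAA·AB·AB·CAA·AB·BAB·CAA·CAA·BAB·CAA·CAA·AB·CAA·AB·BAB·CAA·CAA·BAB·CAA·CAA
    A ↦ CAA
    B ↦ AB
    C ↦ BAB

A->CAA, B->AB, C->BAB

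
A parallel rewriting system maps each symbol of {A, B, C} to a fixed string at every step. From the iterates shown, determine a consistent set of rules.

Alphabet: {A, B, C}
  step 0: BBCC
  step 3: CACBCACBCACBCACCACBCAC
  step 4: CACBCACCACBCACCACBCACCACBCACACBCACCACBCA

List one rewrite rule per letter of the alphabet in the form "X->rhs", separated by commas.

A->CB, B->C, C->CA

  step 3 ⇒ step 4: CACBCACBCACBCACCACBCAC ⇒ CA·CB·CA·C·CA·CB·CA·C·CA·CB·CA·C·CA·CB·CA·CA·CB·CA·C·CA·CB·CA
    A ↦ CB
    B ↦ C
    C ↦ CA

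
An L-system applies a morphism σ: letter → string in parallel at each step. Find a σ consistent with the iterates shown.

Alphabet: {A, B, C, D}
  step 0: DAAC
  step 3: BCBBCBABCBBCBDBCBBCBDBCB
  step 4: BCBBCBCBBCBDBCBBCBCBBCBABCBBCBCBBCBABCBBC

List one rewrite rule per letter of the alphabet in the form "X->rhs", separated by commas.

A->BD, B->BC, C->B, D->BA

  step 3 ⇒ step 4: BCBBCBABCBBCBDBCBBCBDBCB ⇒ BC·B·BC·BC·B·BC·BD·BC·B·BC·BC·B·BC·BA·BC·B·BC·BC·B·BC·BA·BC·B·BC
    A ↦ BD
    B ↦ BC
    C ↦ B
    D ↦ BA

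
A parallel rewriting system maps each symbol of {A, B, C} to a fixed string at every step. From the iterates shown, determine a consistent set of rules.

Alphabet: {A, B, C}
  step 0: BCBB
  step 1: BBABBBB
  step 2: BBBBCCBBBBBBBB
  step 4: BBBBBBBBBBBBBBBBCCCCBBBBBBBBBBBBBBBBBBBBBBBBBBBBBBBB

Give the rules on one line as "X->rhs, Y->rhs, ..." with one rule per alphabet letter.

  step 1 ⇒ step 2: BBABBBB ⇒ BB·BB·CC·BB·BB·BB·BB
    A ↦ CC
    B ↦ BB
  step 0 ⇒ step 1: BCBB ⇒ BB·A·BB·BB
    C ↦ A

A->CC, B->BB, C->A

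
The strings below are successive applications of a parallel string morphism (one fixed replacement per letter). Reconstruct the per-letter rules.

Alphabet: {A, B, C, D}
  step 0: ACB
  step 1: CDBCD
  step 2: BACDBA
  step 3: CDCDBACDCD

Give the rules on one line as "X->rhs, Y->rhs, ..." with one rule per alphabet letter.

A->CD, B->CD, C->B, D->A

  step 2 ⇒ step 3: BACDBA ⇒ CD·CD·B·A·CD·CD
    A ↦ CD
    B ↦ CD
    C ↦ B
    D ↦ A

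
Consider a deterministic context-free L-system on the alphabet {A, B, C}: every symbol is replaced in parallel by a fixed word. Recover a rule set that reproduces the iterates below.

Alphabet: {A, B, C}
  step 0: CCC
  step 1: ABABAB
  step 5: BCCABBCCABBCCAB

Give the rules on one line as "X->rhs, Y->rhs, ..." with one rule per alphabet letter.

  step 0 ⇒ step 1: CCC ⇒ AB·AB·AB
    C ↦ AB
    A ↦ B  (constrained at step 1)
    B ↦ C  (constrained at step 1)

A->B, B->C, C->AB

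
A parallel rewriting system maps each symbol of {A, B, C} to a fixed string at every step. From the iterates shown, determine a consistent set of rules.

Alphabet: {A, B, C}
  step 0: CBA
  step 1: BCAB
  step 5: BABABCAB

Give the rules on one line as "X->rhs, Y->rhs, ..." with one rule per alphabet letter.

  step 0 ⇒ step 1: CBA ⇒ BC·A·B
    A ↦ B
    B ↦ A
    C ↦ BC

A->B, B->A, C->BC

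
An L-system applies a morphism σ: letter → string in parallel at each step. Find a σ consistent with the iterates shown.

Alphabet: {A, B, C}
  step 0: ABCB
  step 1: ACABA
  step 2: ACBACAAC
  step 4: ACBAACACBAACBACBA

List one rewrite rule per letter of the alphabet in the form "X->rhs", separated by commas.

A->AC, B->A, C->B

  step 1 ⇒ step 2: ACABA ⇒ AC·B·AC·A·AC
    A ↦ AC
    B ↦ A
    C ↦ B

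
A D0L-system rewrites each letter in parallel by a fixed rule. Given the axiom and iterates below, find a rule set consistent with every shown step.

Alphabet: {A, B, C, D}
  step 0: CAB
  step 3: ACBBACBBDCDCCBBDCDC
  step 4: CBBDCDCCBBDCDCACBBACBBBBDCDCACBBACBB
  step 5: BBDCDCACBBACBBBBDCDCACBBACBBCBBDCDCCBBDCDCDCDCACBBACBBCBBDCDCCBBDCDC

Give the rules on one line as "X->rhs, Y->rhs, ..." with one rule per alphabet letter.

  step 4 ⇒ step 5: CBBDCDCCBBDCDCACBBACBBBBDCDCACBBACBB ⇒ BB·DC·DC·AC·BB·AC·BB·BB·DC·DC·AC·BB·AC·BB·C·BB·DC·DC·C·BB·DC·DC·DC·DC·AC·BB·AC·BB·C·BB·DC·DC·C·BB·DC·DC
    A ↦ C
    B ↦ DC
    C ↦ BB
    D ↦ AC

A->C, B->DC, C->BB, D->AC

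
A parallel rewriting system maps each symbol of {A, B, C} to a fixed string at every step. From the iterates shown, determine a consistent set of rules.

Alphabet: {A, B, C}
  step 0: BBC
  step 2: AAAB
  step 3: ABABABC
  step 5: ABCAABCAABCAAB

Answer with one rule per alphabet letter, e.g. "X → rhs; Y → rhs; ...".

A->AB, B->C, C->A

  step 2 ⇒ step 3: AAAB ⇒ AB·AB·AB·C
    A ↦ AB
    B ↦ C
    C ↦ A  (constrained at step 0)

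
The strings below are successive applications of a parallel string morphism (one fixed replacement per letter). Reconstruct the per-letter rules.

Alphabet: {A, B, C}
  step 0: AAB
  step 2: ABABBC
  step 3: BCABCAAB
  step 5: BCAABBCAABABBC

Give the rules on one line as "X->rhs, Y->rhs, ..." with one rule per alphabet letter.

A->BC, B->A, C->B

  step 2 ⇒ step 3: ABABBC ⇒ BC·A·BC·A·A·B
    A ↦ BC
    B ↦ A
    C ↦ B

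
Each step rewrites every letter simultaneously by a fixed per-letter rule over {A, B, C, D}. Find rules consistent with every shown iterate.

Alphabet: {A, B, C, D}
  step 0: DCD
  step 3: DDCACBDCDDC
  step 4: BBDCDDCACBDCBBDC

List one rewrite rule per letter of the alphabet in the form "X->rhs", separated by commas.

  step 3 ⇒ step 4: DDCACBDCDDC ⇒ B·B·DC·D·DC·AC·B·DC·B·B·DC
    A ↦ D
    B ↦ AC
    C ↦ DC
    D ↦ B

A->D, B->AC, C->DC, D->B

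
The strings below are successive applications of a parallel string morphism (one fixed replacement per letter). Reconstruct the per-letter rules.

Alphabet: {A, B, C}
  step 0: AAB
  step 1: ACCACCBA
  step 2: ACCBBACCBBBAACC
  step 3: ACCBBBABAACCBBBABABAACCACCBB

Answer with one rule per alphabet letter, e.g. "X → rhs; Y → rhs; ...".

A->ACC, B->BA, C->B

  step 2 ⇒ step 3: ACCBBACCBBBAACC ⇒ ACC·B·B·BA·BA·ACC·B·B·BA·BA·BA·ACC·ACC·B·B
    A ↦ ACC
    B ↦ BA
    C ↦ B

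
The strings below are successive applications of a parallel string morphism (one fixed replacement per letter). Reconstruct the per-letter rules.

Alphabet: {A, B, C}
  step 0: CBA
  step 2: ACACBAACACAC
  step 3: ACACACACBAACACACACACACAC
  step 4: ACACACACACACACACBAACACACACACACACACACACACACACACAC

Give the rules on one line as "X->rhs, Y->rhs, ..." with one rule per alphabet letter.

A->AC, B->BA, C->AC

  step 3 ⇒ step 4: ACACACACBAACACACACACACAC ⇒ AC·AC·AC·AC·AC·AC·AC·AC·BA·AC·AC·AC·AC·AC·AC·AC·AC·AC·AC·AC·AC·AC·AC·AC
    A ↦ AC
    B ↦ BA
    C ↦ AC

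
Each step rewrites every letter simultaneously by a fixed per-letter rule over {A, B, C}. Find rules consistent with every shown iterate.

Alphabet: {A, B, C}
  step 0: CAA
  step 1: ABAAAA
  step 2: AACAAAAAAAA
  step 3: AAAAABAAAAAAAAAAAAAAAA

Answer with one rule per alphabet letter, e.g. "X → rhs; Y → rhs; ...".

A->AA, B->C, C->AB

  step 2 ⇒ step 3: AACAAAAAAAA ⇒ AA·AA·AB·AA·AA·AA·AA·AA·AA·AA·AA
    A ↦ AA
    C ↦ AB
  step 1 ⇒ step 2: ABAAAA ⇒ AA·C·AA·AA·AA·AA
    B ↦ C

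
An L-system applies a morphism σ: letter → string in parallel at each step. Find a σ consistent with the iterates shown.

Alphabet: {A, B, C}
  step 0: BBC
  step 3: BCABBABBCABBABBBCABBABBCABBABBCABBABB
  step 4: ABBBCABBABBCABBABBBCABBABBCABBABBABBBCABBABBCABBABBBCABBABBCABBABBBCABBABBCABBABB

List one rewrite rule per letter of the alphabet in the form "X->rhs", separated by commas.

A->C, B->ABB, C->B

  step 3 ⇒ step 4: BCABBABBCABBABBBCABBABBCABBABBCABBABB ⇒ ABB·B·C·ABB·ABB·C·ABB·ABB·B·C·ABB·ABB·C·ABB·ABB·ABB·B·C·ABB·ABB·C·ABB·ABB·B·C·ABB·ABB·C·ABB·ABB·B·C·ABB·ABB·C·ABB·ABB
    A ↦ C
    B ↦ ABB
    C ↦ B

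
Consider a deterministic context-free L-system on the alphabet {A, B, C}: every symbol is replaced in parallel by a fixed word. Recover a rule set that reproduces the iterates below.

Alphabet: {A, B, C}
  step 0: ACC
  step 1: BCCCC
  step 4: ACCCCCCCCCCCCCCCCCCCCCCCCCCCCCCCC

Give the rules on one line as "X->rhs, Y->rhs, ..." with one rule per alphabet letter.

A->B, B->A, C->CC

  step 0 ⇒ step 1: ACC ⇒ B·CC·CC
    A ↦ B
    C ↦ CC
    B ↦ A  (constrained at step 1)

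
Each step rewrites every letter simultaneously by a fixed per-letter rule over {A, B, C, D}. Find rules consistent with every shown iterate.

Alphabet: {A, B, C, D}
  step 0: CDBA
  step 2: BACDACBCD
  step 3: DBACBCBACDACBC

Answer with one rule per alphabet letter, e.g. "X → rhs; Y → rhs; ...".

A->B, B->D, C->AC, D->BC

  step 2 ⇒ step 3: BACDACBCD ⇒ D·B·AC·BC·B·AC·D·AC·BC
    A ↦ B
    B ↦ D
    C ↦ AC
    D ↦ BC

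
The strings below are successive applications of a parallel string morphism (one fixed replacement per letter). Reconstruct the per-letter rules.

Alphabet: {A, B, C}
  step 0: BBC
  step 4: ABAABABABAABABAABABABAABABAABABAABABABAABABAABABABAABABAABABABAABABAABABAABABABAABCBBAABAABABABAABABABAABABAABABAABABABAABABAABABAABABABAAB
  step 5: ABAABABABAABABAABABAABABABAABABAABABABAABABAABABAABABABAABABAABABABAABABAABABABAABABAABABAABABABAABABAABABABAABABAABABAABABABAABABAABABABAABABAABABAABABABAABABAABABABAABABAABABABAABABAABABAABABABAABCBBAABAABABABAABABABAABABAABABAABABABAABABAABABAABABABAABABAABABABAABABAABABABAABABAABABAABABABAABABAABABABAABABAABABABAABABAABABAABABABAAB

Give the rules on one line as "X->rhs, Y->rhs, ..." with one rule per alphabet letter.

  step 4 ⇒ step 5: ABAABABABAABABAABABABAABABAABABAABABABAABABAABABABAABABAABABABAABABAABABAABABABAABCBBAABAABABABAABABABAABABAABABAABABABAABABAABABAABABABAAB ⇒ AB·AAB·AB·AB·AAB·AB·AAB·AB·AAB·AB·AB·AAB·AB·AAB·AB·AB·AAB·AB·AAB·AB·AAB·AB·AB·AAB·AB·AAB·AB·AB·AAB·AB·AAB·AB·AB·AAB·AB·AAB·AB·AAB·AB·AB·AAB·AB·AAB·AB·AB·AAB·AB·AAB·AB·AAB·AB·AB·AAB·AB·AAB·AB·AB·AAB·AB·AAB·AB·AAB·AB·AB·AAB·AB·AAB·AB·AB·AAB·AB·AAB·AB·AB·AAB·AB·AAB·AB·AAB·AB·AB·AAB·CBB·AAB·AAB·AB·AB·AAB·AB·AB·AAB·AB·AAB·AB·AAB·AB·AB·AAB·AB·AAB·AB·AAB·AB·AB·AAB·AB·AAB·AB·AB·AAB·AB·AAB·AB·AB·AAB·AB·AAB·AB·AAB·AB·AB·AAB·AB·AAB·AB·AB·AAB·AB·AAB·AB·AB·AAB·AB·AAB·AB·AAB·AB·AB·AAB
    A ↦ AB
    B ↦ AAB
    C ↦ CBB

A->AB, B->AAB, C->CBB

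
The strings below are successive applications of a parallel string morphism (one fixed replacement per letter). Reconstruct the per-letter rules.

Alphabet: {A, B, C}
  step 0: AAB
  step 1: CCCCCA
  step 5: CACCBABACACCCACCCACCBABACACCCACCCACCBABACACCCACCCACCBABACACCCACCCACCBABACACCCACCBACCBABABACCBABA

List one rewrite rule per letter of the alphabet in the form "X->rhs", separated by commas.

  step 0 ⇒ step 1: AAB ⇒ CC·CC·CA
    A ↦ CC
    B ↦ CA
    C ↦ BA  (constrained at step 1)

A->CC, B->CA, C->BA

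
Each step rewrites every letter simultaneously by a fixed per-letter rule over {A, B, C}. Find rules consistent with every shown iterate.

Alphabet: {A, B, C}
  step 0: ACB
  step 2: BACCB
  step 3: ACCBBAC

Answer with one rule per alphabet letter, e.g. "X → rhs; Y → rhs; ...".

  step 2 ⇒ step 3: BACCB ⇒ AC·C·B·B·AC
    A ↦ C
    B ↦ AC
    C ↦ B

A->C, B->AC, C->B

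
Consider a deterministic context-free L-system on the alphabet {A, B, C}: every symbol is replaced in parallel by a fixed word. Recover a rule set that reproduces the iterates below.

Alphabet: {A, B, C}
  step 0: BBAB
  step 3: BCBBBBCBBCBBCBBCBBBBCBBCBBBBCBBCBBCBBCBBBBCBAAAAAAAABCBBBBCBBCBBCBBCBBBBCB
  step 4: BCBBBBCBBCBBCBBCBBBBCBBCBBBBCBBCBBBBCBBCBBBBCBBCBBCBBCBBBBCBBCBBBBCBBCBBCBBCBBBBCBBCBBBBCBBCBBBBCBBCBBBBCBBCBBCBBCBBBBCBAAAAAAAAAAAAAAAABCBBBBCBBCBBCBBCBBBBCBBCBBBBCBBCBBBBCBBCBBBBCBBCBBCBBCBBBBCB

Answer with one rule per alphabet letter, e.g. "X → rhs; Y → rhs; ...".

  step 3 ⇒ step 4: BCBBBBCBBCBBCBBCBBBBCBBCBBBBCBBCBBCBBCBBBBCBAAAAAAAABCBBBBCBBCBBCBBCBBBBCB ⇒ BCB·BB·BCB·BCB·BCB·BCB·BB·BCB·BCB·BB·BCB·BCB·BB·BCB·BCB·BB·BCB·BCB·BCB·BCB·BB·BCB·BCB·BB·BCB·BCB·BCB·BCB·BB·BCB·BCB·BB·BCB·BCB·BB·BCB·BCB·BB·BCB·BCB·BCB·BCB·BB·BCB·AA·AA·AA·AA·AA·AA·AA·AA·BCB·BB·BCB·BCB·BCB·BCB·BB·BCB·BCB·BB·BCB·BCB·BB·BCB·BCB·BB·BCB·BCB·BCB·BCB·BB·BCB
    A ↦ AA
    B ↦ BCB
    C ↦ BB

A->AA, B->BCB, C->BB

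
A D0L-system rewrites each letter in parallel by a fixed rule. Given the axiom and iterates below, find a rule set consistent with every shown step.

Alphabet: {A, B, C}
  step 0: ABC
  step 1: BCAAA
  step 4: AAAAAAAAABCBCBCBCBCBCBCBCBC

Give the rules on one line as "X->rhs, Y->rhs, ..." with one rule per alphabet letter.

A->BC, B->AA, C->A

  step 0 ⇒ step 1: ABC ⇒ BC·AA·A
    A ↦ BC
    B ↦ AA
    C ↦ A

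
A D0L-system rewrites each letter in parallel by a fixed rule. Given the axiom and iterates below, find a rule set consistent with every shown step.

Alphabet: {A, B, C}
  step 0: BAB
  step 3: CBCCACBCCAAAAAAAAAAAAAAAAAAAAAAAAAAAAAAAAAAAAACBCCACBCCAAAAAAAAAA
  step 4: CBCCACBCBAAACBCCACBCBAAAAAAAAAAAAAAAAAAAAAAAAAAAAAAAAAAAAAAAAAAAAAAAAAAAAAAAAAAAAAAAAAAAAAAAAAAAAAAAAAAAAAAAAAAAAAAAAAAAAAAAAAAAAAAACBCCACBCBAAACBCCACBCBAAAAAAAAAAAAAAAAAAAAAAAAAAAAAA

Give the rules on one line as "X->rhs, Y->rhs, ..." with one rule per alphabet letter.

  step 3 ⇒ step 4: CBCCACBCCAAAAAAAAAAAAAAAAAAAAAAAAAAAAAAAAAAAAACBCCACBCCAAAAAAAAAA ⇒ CB·CCA·CB·CB·AAA·CB·CCA·CB·CB·AAA·AAA·AAA·AAA·AAA·AAA·AAA·AAA·AAA·AAA·AAA·AAA·AAA·AAA·AAA·AAA·AAA·AAA·AAA·AAA·AAA·AAA·AAA·AAA·AAA·AAA·AAA·AAA·AAA·AAA·AAA·AAA·AAA·AAA·AAA·AAA·AAA·CB·CCA·CB·CB·AAA·CB·CCA·CB·CB·AAA·AAA·AAA·AAA·AAA·AAA·AAA·AAA·AAA·AAA
    A ↦ AAA
    B ↦ CCA
    C ↦ CB

A->AAA, B->CCA, C->CB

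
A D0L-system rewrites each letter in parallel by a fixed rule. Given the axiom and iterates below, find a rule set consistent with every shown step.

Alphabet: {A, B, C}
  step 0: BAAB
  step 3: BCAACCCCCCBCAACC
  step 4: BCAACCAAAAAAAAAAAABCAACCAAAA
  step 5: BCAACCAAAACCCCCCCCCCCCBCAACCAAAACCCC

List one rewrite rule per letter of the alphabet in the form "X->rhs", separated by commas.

  step 4 ⇒ step 5: BCAACCAAAAAAAAAAAABCAACCAAAA ⇒ BC·AA·C·C·AA·AA·C·C·C·C·C·C·C·C·C·C·C·C·BC·AA·C·C·AA·AA·C·C·C·C
    A ↦ C
    B ↦ BC
    C ↦ AA

A->C, B->BC, C->AA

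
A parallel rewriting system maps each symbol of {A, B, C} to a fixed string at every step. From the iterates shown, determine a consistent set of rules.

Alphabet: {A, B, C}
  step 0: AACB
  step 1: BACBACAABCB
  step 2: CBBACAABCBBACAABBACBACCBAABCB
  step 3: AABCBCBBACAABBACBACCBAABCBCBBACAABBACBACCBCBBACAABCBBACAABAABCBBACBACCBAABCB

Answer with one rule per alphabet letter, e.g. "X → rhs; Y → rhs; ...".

  step 2 ⇒ step 3: CBBACAABCBBACAABBACBACCBAABCB ⇒ AAB·CB·CB·BAC·AAB·BAC·BAC·CB·AAB·CB·CB·BAC·AAB·BAC·BAC·CB·CB·BAC·AAB·CB·BAC·AAB·AAB·CB·BAC·BAC·CB·AAB·CB
    A ↦ BAC
    B ↦ CB
    C ↦ AAB

A->BAC, B->CB, C->AAB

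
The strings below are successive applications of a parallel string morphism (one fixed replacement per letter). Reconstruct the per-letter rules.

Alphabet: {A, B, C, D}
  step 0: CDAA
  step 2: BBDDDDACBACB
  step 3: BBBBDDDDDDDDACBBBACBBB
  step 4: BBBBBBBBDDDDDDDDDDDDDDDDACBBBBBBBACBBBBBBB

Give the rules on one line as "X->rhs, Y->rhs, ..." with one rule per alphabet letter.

  step 3 ⇒ step 4: BBBBDDDDDDDDACBBBACBBB ⇒ BB·BB·BB·BB·DD·DD·DD·DD·DD·DD·DD·DD·AC·B·BB·BB·BB·AC·B·BB·BB·BB
    A ↦ AC
    B ↦ BB
    C ↦ B
    D ↦ DD

A->AC, B->BB, C->B, D->DD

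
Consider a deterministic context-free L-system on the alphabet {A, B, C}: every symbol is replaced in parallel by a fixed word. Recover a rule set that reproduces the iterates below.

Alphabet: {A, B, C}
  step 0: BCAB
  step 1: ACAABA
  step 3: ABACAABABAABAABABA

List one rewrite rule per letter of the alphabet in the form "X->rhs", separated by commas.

  step 0 ⇒ step 1: BCAB ⇒ A·CA·AB·A
    A ↦ AB
    B ↦ A
    C ↦ CA

A->AB, B->A, C->CA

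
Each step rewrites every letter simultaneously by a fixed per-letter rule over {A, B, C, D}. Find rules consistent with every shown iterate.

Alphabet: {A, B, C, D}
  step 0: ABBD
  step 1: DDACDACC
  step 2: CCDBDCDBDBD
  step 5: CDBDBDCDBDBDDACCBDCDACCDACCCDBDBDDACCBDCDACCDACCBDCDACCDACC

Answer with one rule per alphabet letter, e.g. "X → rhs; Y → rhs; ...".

  step 1 ⇒ step 2: DDACDACC ⇒ C·C·D·BD·C·D·BD·BD
    A ↦ D
    C ↦ BD
    D ↦ C
  step 0 ⇒ step 1: ABBD ⇒ D·DAC·DAC·C
    B ↦ DAC

A->D, B->DAC, C->BD, D->C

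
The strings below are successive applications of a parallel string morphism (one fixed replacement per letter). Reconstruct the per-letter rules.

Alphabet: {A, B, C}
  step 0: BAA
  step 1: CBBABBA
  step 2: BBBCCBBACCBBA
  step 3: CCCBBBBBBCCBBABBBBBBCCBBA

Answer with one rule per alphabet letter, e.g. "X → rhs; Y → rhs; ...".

  step 2 ⇒ step 3: BBBCCBBACCBBA ⇒ C·C·C·BBB·BBB·C·C·BBA·BBB·BBB·C·C·BBA
    A ↦ BBA
    B ↦ C
    C ↦ BBB

A->BBA, B->C, C->BBB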